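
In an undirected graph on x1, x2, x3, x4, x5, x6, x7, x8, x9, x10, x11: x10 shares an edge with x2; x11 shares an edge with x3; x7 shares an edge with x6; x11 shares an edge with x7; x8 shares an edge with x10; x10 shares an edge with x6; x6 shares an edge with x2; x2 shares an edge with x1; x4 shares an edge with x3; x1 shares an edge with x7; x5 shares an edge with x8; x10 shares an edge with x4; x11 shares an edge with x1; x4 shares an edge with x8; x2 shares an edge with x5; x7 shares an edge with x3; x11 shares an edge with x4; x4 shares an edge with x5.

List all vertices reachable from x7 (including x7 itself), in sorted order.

x1, x2, x3, x4, x5, x6, x7, x8, x10, x11

Start at x7.
Its neighbours: x1, x3, x6, x11.
Then their neighbours: x2, x4, x10.
Then next layer: x5, x8.
Nothing further is reachable.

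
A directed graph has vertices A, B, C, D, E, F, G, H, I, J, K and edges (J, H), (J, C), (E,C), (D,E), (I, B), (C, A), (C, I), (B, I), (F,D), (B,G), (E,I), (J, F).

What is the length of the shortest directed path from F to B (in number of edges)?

4

Distance 0: F.
Distance 1: D.
Distance 2: E.
Distance 3: C, I.
Distance 4: A, B — contains B.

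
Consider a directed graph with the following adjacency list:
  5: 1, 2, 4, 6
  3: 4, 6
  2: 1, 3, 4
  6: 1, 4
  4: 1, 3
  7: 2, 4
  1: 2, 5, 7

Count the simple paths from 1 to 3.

9

1→2→3
1→2→4→3
1→5→2→3
1→5→2→4→3
1→5→4→3
1→5→6→4→3
1→7→2→3
1→7→2→4→3
1→7→4→3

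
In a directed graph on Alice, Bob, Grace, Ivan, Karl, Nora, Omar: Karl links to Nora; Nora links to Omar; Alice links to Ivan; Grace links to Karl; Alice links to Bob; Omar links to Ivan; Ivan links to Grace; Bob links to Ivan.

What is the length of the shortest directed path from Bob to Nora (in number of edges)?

4

Distance 0: Bob.
Distance 1: Ivan.
Distance 2: Grace.
Distance 3: Karl.
Distance 4: Nora — contains Nora.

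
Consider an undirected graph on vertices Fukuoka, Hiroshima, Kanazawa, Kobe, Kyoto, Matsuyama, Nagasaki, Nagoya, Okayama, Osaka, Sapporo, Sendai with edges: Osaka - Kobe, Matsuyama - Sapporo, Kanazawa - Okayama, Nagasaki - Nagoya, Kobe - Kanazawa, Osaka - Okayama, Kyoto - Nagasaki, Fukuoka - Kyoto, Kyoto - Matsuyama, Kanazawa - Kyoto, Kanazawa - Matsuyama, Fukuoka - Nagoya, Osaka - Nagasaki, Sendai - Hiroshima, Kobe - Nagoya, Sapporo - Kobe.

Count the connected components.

2

From Fukuoka: component {Fukuoka, Kanazawa, Kobe, Kyoto, Matsuyama, Nagasaki, Nagoya, Okayama, Osaka, Sapporo}.
From Hiroshima: component {Hiroshima, Sendai}.
That's 2 components.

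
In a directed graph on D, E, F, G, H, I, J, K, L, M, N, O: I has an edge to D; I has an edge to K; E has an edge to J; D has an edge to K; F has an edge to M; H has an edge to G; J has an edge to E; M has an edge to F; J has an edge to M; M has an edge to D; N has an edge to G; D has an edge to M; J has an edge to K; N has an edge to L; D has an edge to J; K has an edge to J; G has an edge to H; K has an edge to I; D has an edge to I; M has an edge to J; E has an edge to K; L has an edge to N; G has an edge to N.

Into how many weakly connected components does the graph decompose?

From D: component {D, E, F, I, J, K, M}.
From G: component {G, H, L, N}.
From O: component {O}.
That's 3 components.

3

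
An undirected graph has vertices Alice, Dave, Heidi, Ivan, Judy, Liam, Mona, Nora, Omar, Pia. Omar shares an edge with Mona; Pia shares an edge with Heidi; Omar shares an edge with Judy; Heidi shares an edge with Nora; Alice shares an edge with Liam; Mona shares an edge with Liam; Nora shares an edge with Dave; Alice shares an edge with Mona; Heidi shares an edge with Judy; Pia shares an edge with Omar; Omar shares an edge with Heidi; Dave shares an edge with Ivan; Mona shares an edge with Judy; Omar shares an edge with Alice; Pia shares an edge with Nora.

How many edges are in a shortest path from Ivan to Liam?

6

Distance 0: Ivan.
Distance 1: Dave.
Distance 2: Nora.
Distance 3: Heidi, Pia.
Distance 4: Judy, Omar.
Distance 5: Alice, Mona.
Distance 6: Liam — contains Liam.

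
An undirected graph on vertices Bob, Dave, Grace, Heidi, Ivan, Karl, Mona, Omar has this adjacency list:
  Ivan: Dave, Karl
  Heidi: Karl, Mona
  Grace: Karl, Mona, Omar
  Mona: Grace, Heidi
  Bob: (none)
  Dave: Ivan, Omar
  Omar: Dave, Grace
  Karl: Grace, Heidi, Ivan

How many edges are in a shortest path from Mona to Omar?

2

Distance 0: Mona.
Distance 1: Grace, Heidi.
Distance 2: Karl, Omar — contains Omar.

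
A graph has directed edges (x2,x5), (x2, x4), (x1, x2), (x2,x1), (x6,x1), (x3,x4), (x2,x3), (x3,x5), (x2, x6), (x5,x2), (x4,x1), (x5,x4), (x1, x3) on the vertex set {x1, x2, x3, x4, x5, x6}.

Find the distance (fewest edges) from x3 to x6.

Distance 0: x3.
Distance 1: x4, x5.
Distance 2: x1, x2.
Distance 3: x6 — contains x6.

3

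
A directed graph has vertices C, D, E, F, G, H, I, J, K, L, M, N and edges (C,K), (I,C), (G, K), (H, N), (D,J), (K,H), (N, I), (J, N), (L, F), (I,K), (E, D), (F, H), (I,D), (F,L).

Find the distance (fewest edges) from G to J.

6

Distance 0: G.
Distance 1: K.
Distance 2: H.
Distance 3: N.
Distance 4: I.
Distance 5: C, D.
Distance 6: J — contains J.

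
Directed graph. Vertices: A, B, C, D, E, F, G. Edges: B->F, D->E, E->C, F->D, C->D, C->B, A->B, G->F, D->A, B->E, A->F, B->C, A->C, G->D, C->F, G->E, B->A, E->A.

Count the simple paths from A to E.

A→B→C→D→E
A→B→C→F→D→E
A→B→E
A→B→F→D→E
A→C→B→E
A→C→B→F→D→E
A→C→D→E
A→C→F→D→E
A→F→D→E

9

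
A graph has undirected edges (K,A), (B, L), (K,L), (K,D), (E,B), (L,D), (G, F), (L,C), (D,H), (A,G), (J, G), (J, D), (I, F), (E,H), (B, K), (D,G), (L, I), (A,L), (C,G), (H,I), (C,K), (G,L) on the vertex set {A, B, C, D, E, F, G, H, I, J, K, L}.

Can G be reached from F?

Explore from F.
Distance 1: reach G, I.
Found G.

Yes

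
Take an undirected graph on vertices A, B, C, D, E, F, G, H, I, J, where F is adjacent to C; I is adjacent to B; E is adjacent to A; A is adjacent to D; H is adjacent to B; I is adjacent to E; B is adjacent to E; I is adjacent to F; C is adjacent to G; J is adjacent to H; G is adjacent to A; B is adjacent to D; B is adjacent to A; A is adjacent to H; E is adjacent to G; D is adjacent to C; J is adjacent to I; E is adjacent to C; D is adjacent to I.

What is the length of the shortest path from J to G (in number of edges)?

Distance 0: J.
Distance 1: H, I.
Distance 2: A, B, D, E, F.
Distance 3: C, G — contains G.

3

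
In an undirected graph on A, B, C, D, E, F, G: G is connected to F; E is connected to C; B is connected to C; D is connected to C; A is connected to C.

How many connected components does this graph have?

From A: component {A, B, C, D, E}.
From F: component {F, G}.
That's 2 components.

2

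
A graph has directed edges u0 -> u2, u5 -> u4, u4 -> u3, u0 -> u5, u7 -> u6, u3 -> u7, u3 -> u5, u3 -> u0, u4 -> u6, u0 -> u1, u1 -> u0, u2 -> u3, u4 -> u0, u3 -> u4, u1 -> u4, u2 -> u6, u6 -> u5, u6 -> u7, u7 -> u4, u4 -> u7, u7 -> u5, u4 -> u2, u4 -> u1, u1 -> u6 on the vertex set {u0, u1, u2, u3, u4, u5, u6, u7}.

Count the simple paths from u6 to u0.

u6→u5→u4→u0
u6→u5→u4→u1→u0
u6→u5→u4→u2→u3→u0
u6→u5→u4→u3→u0
u6→u7→u4→u0
u6→u7→u4→u1→u0
u6→u7→u4→u2→u3→u0
u6→u7→u4→u3→u0
u6→u7→u5→u4→u0
u6→u7→u5→u4→u1→u0
u6→u7→u5→u4→u2→u3→u0
u6→u7→u5→u4→u3→u0

12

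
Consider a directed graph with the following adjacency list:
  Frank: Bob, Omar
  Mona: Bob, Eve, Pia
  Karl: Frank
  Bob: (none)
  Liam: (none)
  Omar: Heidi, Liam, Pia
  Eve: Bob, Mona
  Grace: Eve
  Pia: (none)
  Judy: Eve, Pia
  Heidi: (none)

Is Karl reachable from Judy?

No

Explore from Judy.
Distance 1: reach Eve, Pia.
Distance 2: reach Bob, Mona.
The search from Judy is exhausted; no directed path reaches Karl.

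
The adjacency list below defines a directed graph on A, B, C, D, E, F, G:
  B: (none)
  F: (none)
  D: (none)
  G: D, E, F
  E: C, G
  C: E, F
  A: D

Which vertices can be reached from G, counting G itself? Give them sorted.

Start at G.
Its neighbours: D, E, F.
Then their neighbours: C.
Nothing further is reachable.

C, D, E, F, G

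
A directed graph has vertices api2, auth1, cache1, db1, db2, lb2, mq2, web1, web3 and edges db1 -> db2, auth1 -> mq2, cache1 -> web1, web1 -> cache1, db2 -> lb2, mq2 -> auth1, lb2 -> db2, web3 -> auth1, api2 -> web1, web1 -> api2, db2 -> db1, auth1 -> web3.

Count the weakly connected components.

From api2: component {api2, cache1, web1}.
From auth1: component {auth1, mq2, web3}.
From db1: component {db1, db2, lb2}.
That's 3 components.

3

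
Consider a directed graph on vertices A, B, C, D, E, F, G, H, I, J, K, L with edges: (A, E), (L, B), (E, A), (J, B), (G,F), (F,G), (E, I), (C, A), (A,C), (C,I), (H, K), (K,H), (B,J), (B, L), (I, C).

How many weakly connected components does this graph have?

5

From A: component {A, C, E, I}.
From B: component {B, J, L}.
From D: component {D}.
From F: component {F, G}.
From H: component {H, K}.
That's 5 components.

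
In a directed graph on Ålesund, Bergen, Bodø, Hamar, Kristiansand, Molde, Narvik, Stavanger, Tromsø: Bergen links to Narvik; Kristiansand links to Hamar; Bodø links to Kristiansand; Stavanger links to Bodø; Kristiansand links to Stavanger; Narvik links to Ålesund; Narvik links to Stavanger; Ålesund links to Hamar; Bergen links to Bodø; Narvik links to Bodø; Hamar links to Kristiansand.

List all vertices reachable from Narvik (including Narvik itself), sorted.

Start at Narvik.
Its neighbours: Ålesund, Bodø, Stavanger.
Then their neighbours: Hamar, Kristiansand.
Nothing further is reachable.

Ålesund, Bodø, Hamar, Kristiansand, Narvik, Stavanger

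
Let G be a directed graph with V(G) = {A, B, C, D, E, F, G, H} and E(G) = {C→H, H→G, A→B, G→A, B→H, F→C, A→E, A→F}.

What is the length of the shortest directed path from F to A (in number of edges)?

Distance 0: F.
Distance 1: C.
Distance 2: H.
Distance 3: G.
Distance 4: A — contains A.

4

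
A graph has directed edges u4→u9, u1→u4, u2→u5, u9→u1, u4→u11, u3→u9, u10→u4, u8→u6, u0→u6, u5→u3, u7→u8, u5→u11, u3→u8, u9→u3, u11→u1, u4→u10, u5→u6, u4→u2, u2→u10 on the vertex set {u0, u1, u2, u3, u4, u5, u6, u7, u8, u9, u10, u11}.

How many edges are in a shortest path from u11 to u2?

3

Distance 0: u11.
Distance 1: u1.
Distance 2: u4.
Distance 3: u2, u9, u10 — contains u2.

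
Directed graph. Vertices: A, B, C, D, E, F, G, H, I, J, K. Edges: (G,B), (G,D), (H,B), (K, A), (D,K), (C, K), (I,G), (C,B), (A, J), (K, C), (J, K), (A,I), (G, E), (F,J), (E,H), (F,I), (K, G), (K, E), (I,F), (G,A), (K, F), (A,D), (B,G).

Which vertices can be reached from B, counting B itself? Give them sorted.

A, B, C, D, E, F, G, H, I, J, K

Start at B.
Its neighbours: G.
Then their neighbours: A, D, E.
Then next layer: H, I, J, K.
Then next layer: C, F.
Every vertex is now reached.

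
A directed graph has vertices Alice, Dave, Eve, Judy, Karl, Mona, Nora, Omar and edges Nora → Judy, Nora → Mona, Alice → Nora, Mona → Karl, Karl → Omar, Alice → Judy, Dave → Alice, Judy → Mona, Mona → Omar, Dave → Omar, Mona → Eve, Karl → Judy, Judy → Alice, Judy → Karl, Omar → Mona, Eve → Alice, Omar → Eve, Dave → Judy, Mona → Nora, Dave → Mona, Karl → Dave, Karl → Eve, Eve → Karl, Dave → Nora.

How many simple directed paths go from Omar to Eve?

Omar→Eve
Omar→Mona→Eve
Omar→Mona→Karl→Eve
Omar→Mona→Nora→Judy→Karl→Eve

4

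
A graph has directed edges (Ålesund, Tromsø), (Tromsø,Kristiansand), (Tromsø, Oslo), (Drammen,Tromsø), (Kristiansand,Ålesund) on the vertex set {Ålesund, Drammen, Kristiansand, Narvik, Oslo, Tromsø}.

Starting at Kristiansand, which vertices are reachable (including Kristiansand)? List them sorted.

Start at Kristiansand.
Its neighbours: Ålesund.
Then their neighbours: Tromsø.
Then next layer: Oslo.
Nothing further is reachable.

Ålesund, Kristiansand, Oslo, Tromsø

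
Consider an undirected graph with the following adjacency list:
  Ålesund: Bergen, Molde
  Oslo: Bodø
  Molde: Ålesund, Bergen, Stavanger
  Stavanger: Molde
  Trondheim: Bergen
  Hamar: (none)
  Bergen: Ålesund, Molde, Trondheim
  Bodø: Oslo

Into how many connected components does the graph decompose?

From Ålesund: component {Ålesund, Bergen, Molde, Stavanger, Trondheim}.
From Bodø: component {Bodø, Oslo}.
From Hamar: component {Hamar}.
That's 3 components.

3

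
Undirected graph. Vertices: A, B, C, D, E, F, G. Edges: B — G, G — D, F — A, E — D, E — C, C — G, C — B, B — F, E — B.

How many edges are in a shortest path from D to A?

Distance 0: D.
Distance 1: E, G.
Distance 2: B, C.
Distance 3: F.
Distance 4: A — contains A.

4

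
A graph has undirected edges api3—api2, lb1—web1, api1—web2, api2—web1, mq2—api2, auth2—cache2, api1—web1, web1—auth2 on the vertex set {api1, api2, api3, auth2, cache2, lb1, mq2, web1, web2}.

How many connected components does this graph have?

From api1: component {api1, api2, api3, auth2, cache2, lb1, mq2, web1, web2}.
That's 1 component.

1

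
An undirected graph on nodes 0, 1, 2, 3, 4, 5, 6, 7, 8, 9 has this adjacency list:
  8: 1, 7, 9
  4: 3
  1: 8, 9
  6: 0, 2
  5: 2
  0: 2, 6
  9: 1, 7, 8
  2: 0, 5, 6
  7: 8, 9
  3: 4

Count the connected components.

From 0: component {0, 2, 5, 6}.
From 1: component {1, 7, 8, 9}.
From 3: component {3, 4}.
That's 3 components.

3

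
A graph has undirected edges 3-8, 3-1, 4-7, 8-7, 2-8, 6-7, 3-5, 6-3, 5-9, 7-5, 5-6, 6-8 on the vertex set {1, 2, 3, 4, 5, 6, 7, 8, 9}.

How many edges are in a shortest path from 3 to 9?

Distance 0: 3.
Distance 1: 1, 5, 6, 8.
Distance 2: 2, 7, 9 — contains 9.

2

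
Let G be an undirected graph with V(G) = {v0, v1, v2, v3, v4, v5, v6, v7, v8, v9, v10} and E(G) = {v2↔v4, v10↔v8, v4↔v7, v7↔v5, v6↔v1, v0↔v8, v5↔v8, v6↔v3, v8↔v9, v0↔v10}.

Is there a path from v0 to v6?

No

Explore from v0.
Distance 1: reach v8, v10.
Distance 2: reach v5, v9.
Distance 3: reach v7.
Distance 4: reach v4.
Distance 5: reach v2.
The search is exhausted without reaching v6; it lies in a different component.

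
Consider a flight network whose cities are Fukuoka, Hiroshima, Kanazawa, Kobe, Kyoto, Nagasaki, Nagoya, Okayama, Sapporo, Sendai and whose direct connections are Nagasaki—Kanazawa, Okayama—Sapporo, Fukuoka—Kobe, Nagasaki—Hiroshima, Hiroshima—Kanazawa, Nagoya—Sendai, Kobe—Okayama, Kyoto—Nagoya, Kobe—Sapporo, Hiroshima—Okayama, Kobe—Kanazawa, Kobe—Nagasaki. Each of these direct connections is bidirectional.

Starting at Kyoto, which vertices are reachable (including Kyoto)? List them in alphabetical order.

Start at Kyoto.
Its neighbours: Nagoya.
Then their neighbours: Sendai.
Nothing further is reachable.

Kyoto, Nagoya, Sendai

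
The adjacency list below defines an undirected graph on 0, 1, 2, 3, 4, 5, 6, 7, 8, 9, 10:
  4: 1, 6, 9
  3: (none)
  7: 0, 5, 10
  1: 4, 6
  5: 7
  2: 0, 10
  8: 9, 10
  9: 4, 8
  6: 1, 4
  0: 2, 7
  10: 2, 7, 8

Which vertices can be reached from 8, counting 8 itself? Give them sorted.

0, 1, 2, 4, 5, 6, 7, 8, 9, 10

Start at 8.
Its neighbours: 9, 10.
Then their neighbours: 2, 4, 7.
Then next layer: 0, 1, 5, 6.
Nothing further is reachable.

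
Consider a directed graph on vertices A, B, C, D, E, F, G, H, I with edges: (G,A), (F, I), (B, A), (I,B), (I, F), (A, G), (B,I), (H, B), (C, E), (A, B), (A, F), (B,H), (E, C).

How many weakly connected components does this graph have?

From A: component {A, B, F, G, H, I}.
From C: component {C, E}.
From D: component {D}.
That's 3 components.

3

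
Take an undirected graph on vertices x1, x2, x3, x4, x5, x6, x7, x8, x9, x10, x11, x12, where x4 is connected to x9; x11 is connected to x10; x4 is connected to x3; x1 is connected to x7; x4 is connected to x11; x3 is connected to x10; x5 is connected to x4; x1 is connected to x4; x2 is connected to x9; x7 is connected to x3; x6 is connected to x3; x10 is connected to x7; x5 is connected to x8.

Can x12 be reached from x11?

Explore from x11.
Distance 1: reach x4, x10.
Distance 2: reach x1, x3, x5, x7, x9.
Distance 3: reach x2, x6, x8.
The search is exhausted without reaching x12; it lies in a different component.

No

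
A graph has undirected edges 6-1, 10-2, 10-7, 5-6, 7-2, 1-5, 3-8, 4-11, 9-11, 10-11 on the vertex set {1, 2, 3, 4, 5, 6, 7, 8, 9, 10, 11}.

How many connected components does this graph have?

3

From 1: component {1, 5, 6}.
From 2: component {2, 4, 7, 9, 10, 11}.
From 3: component {3, 8}.
That's 3 components.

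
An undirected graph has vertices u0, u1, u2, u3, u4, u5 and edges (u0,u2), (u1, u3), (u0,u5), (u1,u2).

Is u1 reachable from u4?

u4 has no edges, so nothing is reachable from it.

No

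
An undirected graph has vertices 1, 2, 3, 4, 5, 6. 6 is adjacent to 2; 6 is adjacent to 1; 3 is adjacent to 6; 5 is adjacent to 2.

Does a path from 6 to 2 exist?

Yes

Explore from 6.
Distance 1: reach 1, 2, 3.
Found 2.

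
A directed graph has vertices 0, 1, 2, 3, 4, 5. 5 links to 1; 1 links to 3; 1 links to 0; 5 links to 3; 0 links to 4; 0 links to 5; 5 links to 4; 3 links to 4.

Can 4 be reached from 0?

Yes

Explore from 0.
Distance 1: reach 4, 5.
Found 4.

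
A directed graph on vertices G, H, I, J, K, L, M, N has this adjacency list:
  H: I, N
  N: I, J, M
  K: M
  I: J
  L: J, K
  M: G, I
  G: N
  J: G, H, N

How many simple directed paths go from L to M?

4

L→J→G→N→M
L→J→H→N→M
L→J→N→M
L→K→M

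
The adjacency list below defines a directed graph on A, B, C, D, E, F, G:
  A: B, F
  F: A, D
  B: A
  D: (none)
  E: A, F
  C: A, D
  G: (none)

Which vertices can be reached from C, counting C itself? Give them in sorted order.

Start at C.
Its neighbours: A, D.
Then their neighbours: B, F.
Nothing further is reachable.

A, B, C, D, F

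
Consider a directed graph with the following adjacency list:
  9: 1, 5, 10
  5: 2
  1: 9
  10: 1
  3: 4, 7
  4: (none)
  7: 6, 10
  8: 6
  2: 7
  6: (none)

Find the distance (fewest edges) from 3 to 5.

Distance 0: 3.
Distance 1: 4, 7.
Distance 2: 6, 10.
Distance 3: 1.
Distance 4: 9.
Distance 5: 5 — contains 5.

5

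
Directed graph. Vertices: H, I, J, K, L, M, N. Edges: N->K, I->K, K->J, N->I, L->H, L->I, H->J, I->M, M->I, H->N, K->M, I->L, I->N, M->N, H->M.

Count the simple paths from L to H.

L→H

1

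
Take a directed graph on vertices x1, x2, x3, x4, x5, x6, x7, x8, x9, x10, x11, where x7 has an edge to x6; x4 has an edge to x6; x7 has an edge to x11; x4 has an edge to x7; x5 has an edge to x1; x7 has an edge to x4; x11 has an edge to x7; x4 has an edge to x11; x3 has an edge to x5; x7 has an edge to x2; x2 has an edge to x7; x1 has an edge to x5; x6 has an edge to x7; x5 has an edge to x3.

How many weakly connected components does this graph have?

5

From x1: component {x1, x3, x5}.
From x2: component {x2, x4, x6, x7, x11}.
From x8: component {x8}.
From x9: component {x9}.
From x10: component {x10}.
That's 5 components.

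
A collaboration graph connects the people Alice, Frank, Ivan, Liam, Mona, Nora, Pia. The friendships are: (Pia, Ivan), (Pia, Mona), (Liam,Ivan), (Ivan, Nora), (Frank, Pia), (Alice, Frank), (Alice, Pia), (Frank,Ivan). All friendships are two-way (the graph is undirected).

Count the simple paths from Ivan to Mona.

Ivan–Frank–Alice–Pia–Mona
Ivan–Frank–Pia–Mona
Ivan–Pia–Mona

3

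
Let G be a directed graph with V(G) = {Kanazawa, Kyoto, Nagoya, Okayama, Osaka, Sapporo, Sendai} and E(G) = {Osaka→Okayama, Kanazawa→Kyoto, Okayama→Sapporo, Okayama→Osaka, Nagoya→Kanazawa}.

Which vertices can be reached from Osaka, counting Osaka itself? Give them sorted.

Okayama, Osaka, Sapporo

Start at Osaka.
Its neighbours: Okayama.
Then their neighbours: Sapporo.
Nothing further is reachable.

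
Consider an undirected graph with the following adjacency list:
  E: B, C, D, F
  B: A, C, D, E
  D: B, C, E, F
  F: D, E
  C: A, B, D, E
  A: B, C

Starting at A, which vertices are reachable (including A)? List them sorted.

Start at A.
Its neighbours: B, C.
Then their neighbours: D, E.
Then next layer: F.
Every vertex is now reached.

A, B, C, D, E, F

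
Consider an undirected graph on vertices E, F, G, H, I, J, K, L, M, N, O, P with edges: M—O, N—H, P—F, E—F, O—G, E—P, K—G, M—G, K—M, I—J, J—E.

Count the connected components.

From E: component {E, F, I, J, P}.
From G: component {G, K, M, O}.
From H: component {H, N}.
From L: component {L}.
That's 4 components.

4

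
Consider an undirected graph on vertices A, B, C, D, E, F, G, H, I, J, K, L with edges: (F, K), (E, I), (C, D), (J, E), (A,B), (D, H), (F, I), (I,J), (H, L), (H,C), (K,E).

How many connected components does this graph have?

From A: component {A, B}.
From C: component {C, D, H, L}.
From E: component {E, F, I, J, K}.
From G: component {G}.
That's 4 components.

4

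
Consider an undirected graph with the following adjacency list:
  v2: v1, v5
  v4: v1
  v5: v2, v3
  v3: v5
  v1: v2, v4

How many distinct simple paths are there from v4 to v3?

v4–v1–v2–v5–v3

1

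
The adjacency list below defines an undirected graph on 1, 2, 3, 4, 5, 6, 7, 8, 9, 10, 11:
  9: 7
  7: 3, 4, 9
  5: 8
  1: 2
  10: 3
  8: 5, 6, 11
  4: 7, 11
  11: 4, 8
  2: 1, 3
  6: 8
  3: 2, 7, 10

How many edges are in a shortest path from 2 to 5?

Distance 0: 2.
Distance 1: 1, 3.
Distance 2: 7, 10.
Distance 3: 4, 9.
Distance 4: 11.
Distance 5: 8.
Distance 6: 5, 6 — contains 5.

6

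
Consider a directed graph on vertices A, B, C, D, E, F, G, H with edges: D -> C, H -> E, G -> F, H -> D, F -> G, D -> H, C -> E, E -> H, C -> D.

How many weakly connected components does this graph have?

From A: component {A}.
From B: component {B}.
From C: component {C, D, E, H}.
From F: component {F, G}.
That's 4 components.

4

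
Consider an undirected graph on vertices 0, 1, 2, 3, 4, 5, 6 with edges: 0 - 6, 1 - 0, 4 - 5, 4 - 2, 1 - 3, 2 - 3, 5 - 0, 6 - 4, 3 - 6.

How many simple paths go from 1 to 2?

1–0–5–4–2
1–0–5–4–6–3–2
1–0–6–3–2
1–0–6–4–2
1–3–2
1–3–6–0–5–4–2
1–3–6–4–2

7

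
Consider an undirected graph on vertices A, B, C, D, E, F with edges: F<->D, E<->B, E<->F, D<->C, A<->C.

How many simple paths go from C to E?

1

C–D–F–E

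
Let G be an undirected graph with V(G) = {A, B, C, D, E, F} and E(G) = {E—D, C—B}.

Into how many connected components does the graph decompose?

From A: component {A}.
From B: component {B, C}.
From D: component {D, E}.
From F: component {F}.
That's 4 components.

4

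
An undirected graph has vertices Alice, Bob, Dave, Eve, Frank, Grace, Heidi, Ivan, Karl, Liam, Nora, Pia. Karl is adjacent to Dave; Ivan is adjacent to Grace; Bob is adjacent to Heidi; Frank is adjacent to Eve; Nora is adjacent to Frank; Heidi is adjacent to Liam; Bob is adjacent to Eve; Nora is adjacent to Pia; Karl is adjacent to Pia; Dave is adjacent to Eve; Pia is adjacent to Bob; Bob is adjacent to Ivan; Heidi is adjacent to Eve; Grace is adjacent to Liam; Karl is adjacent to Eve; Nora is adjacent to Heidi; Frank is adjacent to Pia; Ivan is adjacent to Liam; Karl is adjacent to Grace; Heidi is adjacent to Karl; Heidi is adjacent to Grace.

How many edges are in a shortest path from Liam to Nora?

Distance 0: Liam.
Distance 1: Grace, Heidi, Ivan.
Distance 2: Bob, Eve, Karl, Nora — contains Nora.

2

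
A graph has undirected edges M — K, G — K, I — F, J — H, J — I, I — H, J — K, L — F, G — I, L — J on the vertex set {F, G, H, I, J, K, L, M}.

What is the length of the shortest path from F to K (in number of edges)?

Distance 0: F.
Distance 1: I, L.
Distance 2: G, H, J.
Distance 3: K — contains K.

3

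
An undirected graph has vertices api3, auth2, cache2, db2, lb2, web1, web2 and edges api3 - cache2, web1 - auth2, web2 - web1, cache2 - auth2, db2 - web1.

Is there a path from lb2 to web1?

lb2 has no edges, so nothing is reachable from it.

No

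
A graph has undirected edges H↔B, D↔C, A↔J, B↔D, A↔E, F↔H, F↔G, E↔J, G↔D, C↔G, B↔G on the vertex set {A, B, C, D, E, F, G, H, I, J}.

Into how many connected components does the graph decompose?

3

From A: component {A, E, J}.
From B: component {B, C, D, F, G, H}.
From I: component {I}.
That's 3 components.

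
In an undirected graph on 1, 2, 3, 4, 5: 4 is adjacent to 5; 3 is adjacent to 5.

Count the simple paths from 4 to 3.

4–5–3

1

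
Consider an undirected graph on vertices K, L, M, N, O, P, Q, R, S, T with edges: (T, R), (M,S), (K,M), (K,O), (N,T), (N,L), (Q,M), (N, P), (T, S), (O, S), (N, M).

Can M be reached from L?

Explore from L.
Distance 1: reach N.
Distance 2: reach M, P, T.
Found M.

Yes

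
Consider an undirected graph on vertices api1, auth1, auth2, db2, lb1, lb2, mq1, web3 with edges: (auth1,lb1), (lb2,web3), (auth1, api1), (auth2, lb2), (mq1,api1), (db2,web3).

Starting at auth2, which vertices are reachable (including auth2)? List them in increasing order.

auth2, db2, lb2, web3

Start at auth2.
Its neighbours: lb2.
Then their neighbours: web3.
Then next layer: db2.
Nothing further is reachable.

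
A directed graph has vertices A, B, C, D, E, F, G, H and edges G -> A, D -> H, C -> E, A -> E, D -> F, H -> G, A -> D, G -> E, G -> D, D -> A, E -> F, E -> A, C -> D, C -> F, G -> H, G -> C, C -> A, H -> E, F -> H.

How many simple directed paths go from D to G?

D→A→E→F→H→G
D→F→H→G
D→H→G

3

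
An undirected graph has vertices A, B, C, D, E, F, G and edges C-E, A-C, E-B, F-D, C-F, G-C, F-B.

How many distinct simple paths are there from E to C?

2

E–B–F–C
E–C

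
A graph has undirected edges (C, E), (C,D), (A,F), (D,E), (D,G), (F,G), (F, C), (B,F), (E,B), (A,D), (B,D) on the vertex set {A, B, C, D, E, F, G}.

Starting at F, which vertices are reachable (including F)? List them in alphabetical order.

A, B, C, D, E, F, G

Start at F.
Its neighbours: A, B, C, G.
Then their neighbours: D, E.
Every vertex is now reached.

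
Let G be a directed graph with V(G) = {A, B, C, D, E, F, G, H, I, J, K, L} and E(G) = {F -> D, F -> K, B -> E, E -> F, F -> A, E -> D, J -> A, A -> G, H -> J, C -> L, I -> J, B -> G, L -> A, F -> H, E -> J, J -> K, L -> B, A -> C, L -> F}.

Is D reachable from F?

Explore from F.
Distance 1: reach A, D, H, K.
Found D.

Yes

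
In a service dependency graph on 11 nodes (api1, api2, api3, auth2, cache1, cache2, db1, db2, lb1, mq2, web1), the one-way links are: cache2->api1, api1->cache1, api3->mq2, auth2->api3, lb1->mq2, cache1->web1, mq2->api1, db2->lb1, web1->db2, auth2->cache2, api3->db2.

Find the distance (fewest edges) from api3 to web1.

4

Distance 0: api3.
Distance 1: db2, mq2.
Distance 2: api1, lb1.
Distance 3: cache1.
Distance 4: web1 — contains web1.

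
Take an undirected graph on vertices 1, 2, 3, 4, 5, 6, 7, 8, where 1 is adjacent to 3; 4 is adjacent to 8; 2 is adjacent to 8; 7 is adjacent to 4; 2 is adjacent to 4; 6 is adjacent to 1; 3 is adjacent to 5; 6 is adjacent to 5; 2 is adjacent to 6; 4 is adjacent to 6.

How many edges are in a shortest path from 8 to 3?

Distance 0: 8.
Distance 1: 2, 4.
Distance 2: 6, 7.
Distance 3: 1, 5.
Distance 4: 3 — contains 3.

4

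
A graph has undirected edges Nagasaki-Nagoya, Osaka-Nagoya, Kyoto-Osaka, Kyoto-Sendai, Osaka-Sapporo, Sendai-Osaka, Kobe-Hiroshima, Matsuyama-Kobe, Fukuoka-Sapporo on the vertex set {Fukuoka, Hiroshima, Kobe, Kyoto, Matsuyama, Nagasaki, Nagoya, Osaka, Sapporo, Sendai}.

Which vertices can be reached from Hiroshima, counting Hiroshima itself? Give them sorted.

Start at Hiroshima.
Its neighbours: Kobe.
Then their neighbours: Matsuyama.
Nothing further is reachable.

Hiroshima, Kobe, Matsuyama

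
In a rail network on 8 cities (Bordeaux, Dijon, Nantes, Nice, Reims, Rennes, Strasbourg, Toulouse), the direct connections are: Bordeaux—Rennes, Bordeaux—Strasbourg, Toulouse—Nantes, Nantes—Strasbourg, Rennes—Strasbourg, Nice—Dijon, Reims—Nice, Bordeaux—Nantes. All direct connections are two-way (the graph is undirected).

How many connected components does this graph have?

From Bordeaux: component {Bordeaux, Nantes, Rennes, Strasbourg, Toulouse}.
From Dijon: component {Dijon, Nice, Reims}.
That's 2 components.

2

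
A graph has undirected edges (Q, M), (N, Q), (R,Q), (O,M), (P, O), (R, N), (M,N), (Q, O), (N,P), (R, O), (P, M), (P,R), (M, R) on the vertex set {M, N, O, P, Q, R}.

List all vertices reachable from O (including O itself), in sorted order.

Start at O.
Its neighbours: M, P, Q, R.
Then their neighbours: N.
Every vertex is now reached.

M, N, O, P, Q, R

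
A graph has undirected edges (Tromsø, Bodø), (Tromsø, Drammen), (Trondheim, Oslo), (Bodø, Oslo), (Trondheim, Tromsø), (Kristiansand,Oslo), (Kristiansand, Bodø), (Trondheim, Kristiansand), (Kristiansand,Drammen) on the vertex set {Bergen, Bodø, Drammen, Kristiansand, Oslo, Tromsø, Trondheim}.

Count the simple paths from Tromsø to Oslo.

Tromsø–Bodø–Kristiansand–Oslo
Tromsø–Bodø–Kristiansand–Trondheim–Oslo
Tromsø–Bodø–Oslo
Tromsø–Drammen–Kristiansand–Bodø–Oslo
Tromsø–Drammen–Kristiansand–Oslo
Tromsø–Drammen–Kristiansand–Trondheim–Oslo
Tromsø–Trondheim–Kristiansand–Bodø–Oslo
Tromsø–Trondheim–Kristiansand–Oslo
Tromsø–Trondheim–Oslo

9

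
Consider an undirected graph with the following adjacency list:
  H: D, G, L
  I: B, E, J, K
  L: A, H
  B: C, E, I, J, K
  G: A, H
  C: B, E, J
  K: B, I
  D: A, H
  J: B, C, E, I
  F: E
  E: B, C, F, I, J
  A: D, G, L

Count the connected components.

2

From A: component {A, D, G, H, L}.
From B: component {B, C, E, F, I, J, K}.
That's 2 components.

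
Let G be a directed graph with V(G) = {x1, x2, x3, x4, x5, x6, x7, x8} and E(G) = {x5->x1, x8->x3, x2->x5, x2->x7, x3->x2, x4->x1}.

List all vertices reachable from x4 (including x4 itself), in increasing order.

Start at x4.
Its neighbours: x1.
Nothing further is reachable.

x1, x4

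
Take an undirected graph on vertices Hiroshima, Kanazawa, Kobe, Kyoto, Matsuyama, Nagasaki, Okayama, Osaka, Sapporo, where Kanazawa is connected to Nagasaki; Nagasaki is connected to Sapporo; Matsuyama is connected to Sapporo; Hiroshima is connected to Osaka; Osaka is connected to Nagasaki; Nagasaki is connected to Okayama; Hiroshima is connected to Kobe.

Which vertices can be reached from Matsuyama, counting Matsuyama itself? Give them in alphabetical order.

Start at Matsuyama.
Its neighbours: Sapporo.
Then their neighbours: Nagasaki.
Then next layer: Kanazawa, Okayama, Osaka.
Then next layer: Hiroshima.
Then next layer: Kobe.
Nothing further is reachable.

Hiroshima, Kanazawa, Kobe, Matsuyama, Nagasaki, Okayama, Osaka, Sapporo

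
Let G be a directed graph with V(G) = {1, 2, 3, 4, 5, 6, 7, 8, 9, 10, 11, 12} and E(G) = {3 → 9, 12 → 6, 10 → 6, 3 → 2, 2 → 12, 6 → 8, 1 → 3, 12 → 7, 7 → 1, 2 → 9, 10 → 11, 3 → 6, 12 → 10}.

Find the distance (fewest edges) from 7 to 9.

Distance 0: 7.
Distance 1: 1.
Distance 2: 3.
Distance 3: 2, 6, 9 — contains 9.

3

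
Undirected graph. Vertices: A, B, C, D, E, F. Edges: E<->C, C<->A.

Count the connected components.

4

From A: component {A, C, E}.
From B: component {B}.
From D: component {D}.
From F: component {F}.
That's 4 components.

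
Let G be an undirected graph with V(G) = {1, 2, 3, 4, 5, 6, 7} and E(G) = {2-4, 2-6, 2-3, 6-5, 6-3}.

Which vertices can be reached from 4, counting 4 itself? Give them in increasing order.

Start at 4.
Its neighbours: 2.
Then their neighbours: 3, 6.
Then next layer: 5.
Nothing further is reachable.

2, 3, 4, 5, 6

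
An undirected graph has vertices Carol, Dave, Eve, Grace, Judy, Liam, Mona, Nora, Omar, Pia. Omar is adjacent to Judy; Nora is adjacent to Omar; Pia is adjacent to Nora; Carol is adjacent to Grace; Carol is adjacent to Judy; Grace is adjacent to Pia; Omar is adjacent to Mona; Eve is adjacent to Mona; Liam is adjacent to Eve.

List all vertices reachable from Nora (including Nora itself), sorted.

Start at Nora.
Its neighbours: Omar, Pia.
Then their neighbours: Grace, Judy, Mona.
Then next layer: Carol, Eve.
Then next layer: Liam.
Nothing further is reachable.

Carol, Eve, Grace, Judy, Liam, Mona, Nora, Omar, Pia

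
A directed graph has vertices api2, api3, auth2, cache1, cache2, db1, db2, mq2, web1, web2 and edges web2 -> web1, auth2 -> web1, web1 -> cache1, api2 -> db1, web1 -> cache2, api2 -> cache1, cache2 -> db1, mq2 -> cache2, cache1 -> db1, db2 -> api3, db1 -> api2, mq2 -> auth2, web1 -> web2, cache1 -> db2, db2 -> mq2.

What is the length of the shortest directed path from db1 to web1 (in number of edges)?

Distance 0: db1.
Distance 1: api2.
Distance 2: cache1.
Distance 3: db2.
Distance 4: api3, mq2.
Distance 5: auth2, cache2.
Distance 6: web1 — contains web1.

6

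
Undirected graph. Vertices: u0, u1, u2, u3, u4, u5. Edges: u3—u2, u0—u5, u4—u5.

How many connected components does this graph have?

3

From u0: component {u0, u4, u5}.
From u1: component {u1}.
From u2: component {u2, u3}.
That's 3 components.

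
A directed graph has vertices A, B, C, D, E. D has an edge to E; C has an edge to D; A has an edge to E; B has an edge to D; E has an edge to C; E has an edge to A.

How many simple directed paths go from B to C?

1

B→D→E→C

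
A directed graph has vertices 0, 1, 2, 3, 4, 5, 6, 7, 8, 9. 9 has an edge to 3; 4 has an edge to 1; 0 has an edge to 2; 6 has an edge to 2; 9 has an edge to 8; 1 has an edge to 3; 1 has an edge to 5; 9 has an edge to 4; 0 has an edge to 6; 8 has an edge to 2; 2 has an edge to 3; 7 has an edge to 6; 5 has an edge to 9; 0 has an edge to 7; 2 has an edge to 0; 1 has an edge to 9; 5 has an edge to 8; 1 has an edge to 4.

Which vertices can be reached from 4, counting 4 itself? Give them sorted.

0, 1, 2, 3, 4, 5, 6, 7, 8, 9

Start at 4.
Its neighbours: 1.
Then their neighbours: 3, 5, 9.
Then next layer: 8.
Then next layer: 2.
Then next layer: 0.
Then next layer: 6, 7.
Every vertex is now reached.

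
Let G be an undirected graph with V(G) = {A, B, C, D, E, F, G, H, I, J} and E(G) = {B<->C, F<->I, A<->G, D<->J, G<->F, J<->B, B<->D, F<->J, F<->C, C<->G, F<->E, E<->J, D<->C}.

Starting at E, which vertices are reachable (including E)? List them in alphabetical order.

A, B, C, D, E, F, G, I, J

Start at E.
Its neighbours: F, J.
Then their neighbours: B, C, D, G, I.
Then next layer: A.
Nothing further is reachable.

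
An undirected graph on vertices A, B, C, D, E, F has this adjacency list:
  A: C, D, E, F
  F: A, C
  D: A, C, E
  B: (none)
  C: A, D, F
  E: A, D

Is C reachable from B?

No

B has no edges, so nothing is reachable from it.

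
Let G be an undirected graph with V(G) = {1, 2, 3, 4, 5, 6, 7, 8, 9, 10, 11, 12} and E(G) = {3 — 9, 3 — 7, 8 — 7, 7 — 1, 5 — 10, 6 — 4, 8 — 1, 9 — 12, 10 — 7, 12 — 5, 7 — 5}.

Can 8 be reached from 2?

2 has no edges, so nothing is reachable from it.

No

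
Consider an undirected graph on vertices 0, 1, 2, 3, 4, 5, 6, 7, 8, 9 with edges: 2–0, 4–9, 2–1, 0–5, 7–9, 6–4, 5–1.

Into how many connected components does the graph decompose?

From 0: component {0, 1, 2, 5}.
From 3: component {3}.
From 4: component {4, 6, 7, 9}.
From 8: component {8}.
That's 4 components.

4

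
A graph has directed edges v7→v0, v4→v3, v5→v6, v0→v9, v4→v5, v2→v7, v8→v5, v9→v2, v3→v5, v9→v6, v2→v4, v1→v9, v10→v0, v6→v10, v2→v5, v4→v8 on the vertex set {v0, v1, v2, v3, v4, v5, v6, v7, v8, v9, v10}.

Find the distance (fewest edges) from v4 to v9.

5

Distance 0: v4.
Distance 1: v3, v5, v8.
Distance 2: v6.
Distance 3: v10.
Distance 4: v0.
Distance 5: v9 — contains v9.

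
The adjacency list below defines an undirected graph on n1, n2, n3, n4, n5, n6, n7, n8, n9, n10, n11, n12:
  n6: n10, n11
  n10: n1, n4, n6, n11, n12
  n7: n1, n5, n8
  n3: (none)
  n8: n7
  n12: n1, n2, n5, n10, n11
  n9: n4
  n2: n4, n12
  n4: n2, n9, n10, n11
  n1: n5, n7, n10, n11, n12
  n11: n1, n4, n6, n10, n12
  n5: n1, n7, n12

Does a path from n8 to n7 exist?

Yes

Explore from n8.
Distance 1: reach n7.
Found n7.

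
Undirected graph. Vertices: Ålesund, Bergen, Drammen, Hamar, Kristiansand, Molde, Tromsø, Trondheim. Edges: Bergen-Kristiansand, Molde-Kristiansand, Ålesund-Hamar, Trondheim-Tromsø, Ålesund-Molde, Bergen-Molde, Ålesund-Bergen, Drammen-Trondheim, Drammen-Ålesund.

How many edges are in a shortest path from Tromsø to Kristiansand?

Distance 0: Tromsø.
Distance 1: Trondheim.
Distance 2: Drammen.
Distance 3: Ålesund.
Distance 4: Bergen, Hamar, Molde.
Distance 5: Kristiansand — contains Kristiansand.

5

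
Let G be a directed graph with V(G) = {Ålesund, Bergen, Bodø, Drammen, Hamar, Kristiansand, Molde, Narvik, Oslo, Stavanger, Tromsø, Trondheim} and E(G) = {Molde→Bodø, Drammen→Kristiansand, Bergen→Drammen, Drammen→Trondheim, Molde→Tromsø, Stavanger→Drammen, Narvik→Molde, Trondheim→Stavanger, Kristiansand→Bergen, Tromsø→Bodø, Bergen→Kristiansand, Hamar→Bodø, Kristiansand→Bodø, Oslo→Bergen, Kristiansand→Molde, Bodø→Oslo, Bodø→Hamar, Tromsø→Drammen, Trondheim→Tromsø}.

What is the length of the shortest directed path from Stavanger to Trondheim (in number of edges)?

Distance 0: Stavanger.
Distance 1: Drammen.
Distance 2: Kristiansand, Trondheim — contains Trondheim.

2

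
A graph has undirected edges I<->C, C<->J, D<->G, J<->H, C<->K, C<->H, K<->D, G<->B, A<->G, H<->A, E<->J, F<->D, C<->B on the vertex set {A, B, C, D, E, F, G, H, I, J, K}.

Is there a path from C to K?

Yes

Explore from C.
Distance 1: reach B, H, I, J, K.
Found K.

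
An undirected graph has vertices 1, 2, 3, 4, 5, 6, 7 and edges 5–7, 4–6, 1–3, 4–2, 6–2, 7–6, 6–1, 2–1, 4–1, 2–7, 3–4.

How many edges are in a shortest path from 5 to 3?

Distance 0: 5.
Distance 1: 7.
Distance 2: 2, 6.
Distance 3: 1, 4.
Distance 4: 3 — contains 3.

4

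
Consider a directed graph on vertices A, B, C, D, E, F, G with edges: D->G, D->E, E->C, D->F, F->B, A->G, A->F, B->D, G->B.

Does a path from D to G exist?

Explore from D.
Distance 1: reach E, F, G.
Found G.

Yes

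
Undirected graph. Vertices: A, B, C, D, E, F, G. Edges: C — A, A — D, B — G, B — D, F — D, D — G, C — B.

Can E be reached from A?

Explore from A.
Distance 1: reach C, D.
Distance 2: reach B, F, G.
The search is exhausted without reaching E; it lies in a different component.

No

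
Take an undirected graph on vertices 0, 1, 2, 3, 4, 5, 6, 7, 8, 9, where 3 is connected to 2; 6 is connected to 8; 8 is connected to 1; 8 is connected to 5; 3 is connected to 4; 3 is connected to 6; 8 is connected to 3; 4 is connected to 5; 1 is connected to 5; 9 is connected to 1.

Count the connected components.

3

From 0: component {0}.
From 1: component {1, 2, 3, 4, 5, 6, 8, 9}.
From 7: component {7}.
That's 3 components.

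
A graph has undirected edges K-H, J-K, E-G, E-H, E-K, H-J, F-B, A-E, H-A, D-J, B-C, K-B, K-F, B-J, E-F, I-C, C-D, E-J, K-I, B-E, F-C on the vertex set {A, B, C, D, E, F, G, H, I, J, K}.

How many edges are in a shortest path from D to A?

3

Distance 0: D.
Distance 1: C, J.
Distance 2: B, E, F, H, I, K.
Distance 3: A, G — contains A.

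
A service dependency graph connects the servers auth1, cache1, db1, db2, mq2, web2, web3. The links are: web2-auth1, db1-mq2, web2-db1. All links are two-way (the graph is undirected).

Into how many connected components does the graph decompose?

4

From auth1: component {auth1, db1, mq2, web2}.
From cache1: component {cache1}.
From db2: component {db2}.
From web3: component {web3}.
That's 4 components.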